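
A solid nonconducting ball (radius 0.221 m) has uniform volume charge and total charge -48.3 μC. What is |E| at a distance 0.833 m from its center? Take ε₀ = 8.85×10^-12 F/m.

|E| ≈ 6.26×10^5 N/C

By spherical symmetry E is radial; choose a Gaussian sphere of radius r = 0.833 m (r > R, so the entire charge is enclosed).
Q_enc = -48.3 μC = -4.83e-5 C.
Since E is radial and uniform over the Gaussian sphere, Φ = E·4πr² = Q_enc/ε₀.
E = |Q_enc|/(4πε₀r²) = (4.83×10^-5)/(4π·8.85×10^-12·(0.833)²) = 6.26×10^5 N/C.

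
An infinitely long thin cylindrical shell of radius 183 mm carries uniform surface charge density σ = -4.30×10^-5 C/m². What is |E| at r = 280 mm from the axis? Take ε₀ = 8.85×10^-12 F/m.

Coaxial Gaussian cylinder, radius r = 280 mm, length L (r > 183 mm).
The whole shell is enclosed: λ_enc = σ·2πR = (-4.30×10^-5)·2π·(0.183) = -4.944×10^-5 C/m.
Gauss's law: E·2πrL = λ_enc L/ε₀.
E = |λ_enc|/(2πε₀r) = (4.944×10^-5)/(2π·8.85×10^-12·0.28) = 3.18×10^6 N/C.

E = 3.18×10^6 N/C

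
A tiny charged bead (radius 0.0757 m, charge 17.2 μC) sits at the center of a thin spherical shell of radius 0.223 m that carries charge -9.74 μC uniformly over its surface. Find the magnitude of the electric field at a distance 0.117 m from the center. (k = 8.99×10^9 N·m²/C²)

|E| = 1.13×10^7 N/C

Use a concentric Gaussian sphere at r = 0.117 m (between the bodies, 0.0757 m < r < 0.223 m).
The shell at 0.223 m lies outside the Gaussian surface, so Q_enc = 17.2 μC = 1.72×10^-5 C.
By Gauss's law, ∮E·dA = E·4πr² = Q_enc/ε₀.
E = k|Q_enc|/r² = (8.99×10^9)(1.72e-5)/(0.117)² = 1.13×10^7 N/C.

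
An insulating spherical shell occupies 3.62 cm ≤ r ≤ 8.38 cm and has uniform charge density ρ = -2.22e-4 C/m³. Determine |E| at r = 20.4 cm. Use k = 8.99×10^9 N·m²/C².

|E| = 1.09×10^5 N/C

By spherical symmetry E is radial; choose a Gaussian sphere of radius r = 20.4 cm (r > 8.38 cm, enclosing the whole shell).
Q_enc = ρ·(4π/3)(b³ − a³) = (-2.22×10^-4)·(4π/3)·((0.0838)³ − (0.0362)³) = -5.031×10^-7 C.
Since E is radial and uniform over the Gaussian sphere, Φ = E·4πr² = Q_enc/ε₀.
E = k|Q_enc|/r² = (8.99×10^9)(5.031×10^-7)/(0.204)² = 1.09e5 N/C.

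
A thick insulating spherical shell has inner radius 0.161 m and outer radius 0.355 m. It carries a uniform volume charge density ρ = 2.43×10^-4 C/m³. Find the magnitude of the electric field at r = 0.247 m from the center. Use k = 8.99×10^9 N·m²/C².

|E| = 1.63×10^6 V/m

Symmetry ⇒ E = E(r) r̂. Gaussian sphere of radius r = 0.247 m (within the shell material, 0.161 m < r < 0.355 m).
Enclosed charge is the volume from a to r: Q_enc = (4π/3)ρ(r³ − a³) = 1.109×10^-5 C.
Applying ∮E·dA = Q_enc/ε₀ with Φ = E(4πr²):
E = k|Q_enc|/r² = (8.99×10^9)(1.109×10^-5)/(0.247)² = 1.63×10^6 N/C.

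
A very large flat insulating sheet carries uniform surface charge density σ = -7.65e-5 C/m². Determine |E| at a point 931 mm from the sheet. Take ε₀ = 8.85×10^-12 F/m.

E = 4.32×10^6 N/C

By planar symmetry E is perpendicular to the sheet and uniform; use a Gaussian pillbox with flat faces of area A on each side of the sheet.
Only the two end caps contribute flux: Φ = 2EA. With Q_enc = σA, Gauss's law gives E = |σ|/(2ε₀).
E = |σ|/(2ε₀) = (7.65e-5)/(2·8.85×10^-12) = 4.32e6 N/C.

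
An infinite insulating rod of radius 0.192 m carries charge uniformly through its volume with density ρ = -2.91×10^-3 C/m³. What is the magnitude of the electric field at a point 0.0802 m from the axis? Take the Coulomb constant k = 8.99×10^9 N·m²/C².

|E| ≈ 1.32×10^7 N/C

Take a coaxial cylindrical Gaussian surface of radius r = 0.0802 m and length L (r < R).
Charge inside radius r per length L is ρ·πr²·L, so λ_enc = ρπr² = -5.88×10^-5 C/m.
Applying ∮E·dA = Q_enc/ε₀ with the end caps contributing no flux:
E = 2k|λ_enc|/r = 2(8.99×10^9)(5.88e-5)/(0.0802) = 1.32e7 N/C.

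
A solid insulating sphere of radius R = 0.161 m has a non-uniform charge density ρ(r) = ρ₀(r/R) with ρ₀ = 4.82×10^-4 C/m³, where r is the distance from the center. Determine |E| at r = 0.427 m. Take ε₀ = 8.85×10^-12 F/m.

By spherical symmetry E is radial; choose a Gaussian sphere of radius r = 0.427 m (r > R, all charge enclosed).
Q_enc = 4π ∫₀^R ρ₀(r'/R)^1 r'² dr' = 4πρ₀R³/4 = 6.319×10^-6 C.
Applying ∮E·dA = Q_enc/ε₀ with Φ = E(4πr²):
E = |Q_enc|/(4πε₀r²) = (6.319e-6)/(4π·8.85×10^-12·(0.427)²) = 3.12×10^5 N/C.

E ≈ 3.12e5 N/C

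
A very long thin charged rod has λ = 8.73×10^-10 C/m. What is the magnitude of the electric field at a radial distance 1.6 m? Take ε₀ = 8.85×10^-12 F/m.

Take a coaxial cylindrical Gaussian surface of radius r = 1.6 m and length L.
Q_enc = λL, so λ_enc = 8.73×10^-10 C/m.
Since E is radial and uniform over the curved surface, Φ = E·2πrL = Q_enc/ε₀ = λ_enc L/ε₀.
E = |λ_enc|/(2πε₀r) = (8.73×10^-10)/(2π·8.85×10^-12·1.6) = 9.81 N/C.

9.81 V/m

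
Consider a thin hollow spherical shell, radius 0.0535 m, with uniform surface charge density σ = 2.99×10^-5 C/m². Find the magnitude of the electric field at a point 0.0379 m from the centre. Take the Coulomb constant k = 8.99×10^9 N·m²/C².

Take a concentric spherical Gaussian surface of radius r = 0.0379 m (inside the shell, r < 0.0535 m).
All the charge is outside the Gaussian surface: Q_enc = 0, hence E = 0 everywhere inside the shell.

E = 0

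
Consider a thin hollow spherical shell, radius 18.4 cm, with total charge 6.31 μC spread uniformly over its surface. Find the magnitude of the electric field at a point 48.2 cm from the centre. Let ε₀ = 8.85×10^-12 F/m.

|E| ≈ 2.44e5 N/C

Take a concentric spherical Gaussian surface of radius r = 48.2 cm (r > 18.4 cm).
The entire shell is enclosed: Q_enc = 6.31×10^-6 C.
By Gauss's law, ∮E·dA = E·4πr² = Q_enc/ε₀.
E = |Q_enc|/(4πε₀r²) = (6.31×10^-6)/(4π·8.85×10^-12·(0.482)²) = 2.44e5 N/C.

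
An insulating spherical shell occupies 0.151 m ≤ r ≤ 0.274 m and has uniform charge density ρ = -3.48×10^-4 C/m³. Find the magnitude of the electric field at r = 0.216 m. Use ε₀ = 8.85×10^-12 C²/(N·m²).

E = 1.86×10^6 N/C

Take a concentric spherical Gaussian surface of radius r = 0.216 m (within the shell material, 0.151 m < r < 0.274 m).
Only the shell between 0.151 m and r is enclosed: Q_enc = ρ·(4π/3)(r³ − a³) = (-3.48×10^-4)·(4π/3)·((0.216)³ − (0.151)³) = -9.671×10^-6 C.
Gauss's law: E·4πr² = Q_enc/ε₀.
E = |Q_enc|/(4πε₀r²) = (9.671e-6)/(4π·8.85×10^-12·(0.216)²) = 1.86×10^6 N/C.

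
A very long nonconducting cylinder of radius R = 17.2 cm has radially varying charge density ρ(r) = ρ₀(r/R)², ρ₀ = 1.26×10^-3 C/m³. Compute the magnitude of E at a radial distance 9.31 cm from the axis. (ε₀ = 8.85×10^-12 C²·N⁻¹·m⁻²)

By cylindrical symmetry E is radial; use a coaxial Gaussian cylinder of radius 9.31 cm and length L (r < R).
Integrating ρ over the cross-section to radius r: λ_enc = (2πρ₀/R²) ∫₀^r r'^3 dr' = 2πρ₀ r^4/(4·R²) = 5.026×10^-6 C/m.
Applying ∮E·dA = Q_enc/ε₀ with the end caps contributing no flux:
E = |λ_enc|/(2πε₀r) = (5.026×10^-6)/(2π·8.85×10^-12·0.0931) = 9.71e5 N/C.

|E| = 9.71×10^5 N/C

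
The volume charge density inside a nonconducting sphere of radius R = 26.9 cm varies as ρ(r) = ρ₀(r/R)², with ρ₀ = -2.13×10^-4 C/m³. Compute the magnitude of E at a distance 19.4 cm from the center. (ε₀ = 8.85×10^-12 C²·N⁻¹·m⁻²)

Use a concentric Gaussian sphere at r = 19.4 cm (r < R).
Integrate the density: Q_enc = 4π ∫₀^r ρ₀(r'/R)^2 r'² dr' = 4πρ₀ r^5/(5·R²) = -2.033e-6 C.
By Gauss's law, ∮E·dA = E·4πr² = Q_enc/ε₀.
E = |Q_enc|/(4πε₀r²) = (2.033×10^-6)/(4π·8.85×10^-12·(0.194)²) = 4.86×10^5 N/C.

E ≈ 4.86×10^5 N/C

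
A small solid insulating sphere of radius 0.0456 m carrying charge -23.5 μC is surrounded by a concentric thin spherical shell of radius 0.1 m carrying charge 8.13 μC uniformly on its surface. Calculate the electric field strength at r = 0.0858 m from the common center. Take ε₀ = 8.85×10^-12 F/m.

Take a concentric spherical Gaussian surface of radius r = 0.0858 m (between the bodies, 0.0456 m < r < 0.1 m).
Only the inner charge is enclosed; the outer shell contributes nothing inside itself. Q_enc = -23.5 μC = -2.35e-5 C.
Gauss's law: E·4πr² = Q_enc/ε₀.
E = |Q_enc|/(4πε₀r²) = (2.35×10^-5)/(4π·8.85×10^-12·(0.0858)²) = 2.87e7 N/C.

|E| ≈ 2.87×10^7 N/C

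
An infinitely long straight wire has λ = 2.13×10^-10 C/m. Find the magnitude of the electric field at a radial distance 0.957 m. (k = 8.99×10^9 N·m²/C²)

By cylindrical symmetry E is radial; use a coaxial Gaussian cylinder of radius 0.957 m and length L.
Q_enc = λL, so λ_enc = 2.13×10^-10 C/m.
Since E is radial and uniform over the curved surface, Φ = E·2πrL = Q_enc/ε₀ = λ_enc L/ε₀.
E = 2k|λ_enc|/r = 2(8.99×10^9)(2.13e-10)/(0.957) = 4 N/C.

4 V/m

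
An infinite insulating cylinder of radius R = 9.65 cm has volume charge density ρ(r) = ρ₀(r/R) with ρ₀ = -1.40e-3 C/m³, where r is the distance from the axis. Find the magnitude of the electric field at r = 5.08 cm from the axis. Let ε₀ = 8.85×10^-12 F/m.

Choose a coaxial cylinder of radius r = 5.08 cm (arbitrary length L) as the Gaussian surface (r < R).
Integrating ρ over the cross-section to radius r: λ_enc = (2πρ₀/R) ∫₀^r r'^2 dr' = 2πρ₀ r^3/(3·R) = -3.983e-6 C/m.
Applying ∮E·dA = Q_enc/ε₀ with the end caps contributing no flux:
E = |λ_enc|/(2πε₀r) = (3.983×10^-6)/(2π·8.85×10^-12·0.0508) = 1.41×10^6 N/C.

|E| = 1.41×10^6 N/C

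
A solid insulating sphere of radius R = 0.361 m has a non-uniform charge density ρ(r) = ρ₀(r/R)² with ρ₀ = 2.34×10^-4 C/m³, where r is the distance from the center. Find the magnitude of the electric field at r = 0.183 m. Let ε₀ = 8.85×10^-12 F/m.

By spherical symmetry E is radial; choose a Gaussian sphere of radius r = 0.183 m (r < R).
Q_enc = ∫₀^r ρ(r')·4πr'² dr' = (4πρ₀/R²) ∫₀^r r'^4 dr' = 4πρ₀ r^5/(5·R²) = 9.262×10^-7 C.
Gauss's law: E·4πr² = Q_enc/ε₀.
E = |Q_enc|/(4πε₀r²) = (9.262×10^-7)/(4π·8.85×10^-12·(0.183)²) = 2.49×10^5 N/C.

|E| ≈ 2.49×10^5 N/C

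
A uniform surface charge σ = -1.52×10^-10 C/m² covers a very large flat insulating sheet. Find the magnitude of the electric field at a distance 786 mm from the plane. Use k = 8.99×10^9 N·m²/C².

|E| = 8.59 V/m

By planar symmetry E is perpendicular to the sheet and uniform; use a Gaussian pillbox with flat faces of area A on each side of the sheet.
Only the two end caps contribute flux: Φ = 2EA. With Q_enc = σA, Gauss's law gives E = |σ|/(2ε₀).
E = 2πk|σ| = 2π(8.99×10^9)(1.52×10^-10) = 8.59 N/C.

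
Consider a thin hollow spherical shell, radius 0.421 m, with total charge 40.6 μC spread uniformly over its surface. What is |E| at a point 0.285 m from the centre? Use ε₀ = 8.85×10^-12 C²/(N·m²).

E = 0

By spherical symmetry E is radial; choose a Gaussian sphere of radius r = 0.285 m (inside the shell, r < 0.421 m).
No charge lies within this surface, so Q_enc = 0 and Gauss's law gives E·4πr² = 0 ⇒ E = 0.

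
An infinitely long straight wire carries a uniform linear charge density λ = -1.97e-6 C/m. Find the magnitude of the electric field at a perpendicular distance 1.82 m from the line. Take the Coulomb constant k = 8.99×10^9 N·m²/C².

|E| ≈ 1.95×10^4 V/m

Coaxial Gaussian cylinder, radius r = 1.82 m, length L.
Q_enc = λL, so λ_enc = -1.97×10^-6 C/m.
Gauss's law: E·2πrL = λ_enc L/ε₀.
E = 2k|λ_enc|/r = 2(8.99×10^9)(1.97×10^-6)/(1.82) = 1.95×10^4 N/C.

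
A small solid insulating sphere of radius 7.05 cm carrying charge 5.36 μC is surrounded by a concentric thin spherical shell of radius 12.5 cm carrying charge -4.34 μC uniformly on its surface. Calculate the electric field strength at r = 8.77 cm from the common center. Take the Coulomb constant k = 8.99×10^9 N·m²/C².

Use a concentric Gaussian sphere at r = 8.77 cm (between the bodies, 7.05 cm < r < 12.5 cm).
Only the inner charge is enclosed; the outer shell contributes nothing inside itself. Q_enc = 5.36 μC = 5.36e-6 C.
By Gauss's law, ∮E·dA = E·4πr² = Q_enc/ε₀.
E = k|Q_enc|/r² = (8.99×10^9)(5.36e-6)/(0.0877)² = 6.27×10^6 N/C.

|E| ≈ 6.27×10^6 N/C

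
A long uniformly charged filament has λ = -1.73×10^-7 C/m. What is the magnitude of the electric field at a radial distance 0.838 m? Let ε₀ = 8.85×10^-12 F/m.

3.71e3 N/C

By cylindrical symmetry E is radial; use a coaxial Gaussian cylinder of radius 0.838 m and length L.
Q_enc = λL, so λ_enc = -1.73×10^-7 C/m.
Gauss's law: E·2πrL = λ_enc L/ε₀.
E = |λ_enc|/(2πε₀r) = (1.73e-7)/(2π·8.85×10^-12·0.838) = 3.71×10^3 N/C.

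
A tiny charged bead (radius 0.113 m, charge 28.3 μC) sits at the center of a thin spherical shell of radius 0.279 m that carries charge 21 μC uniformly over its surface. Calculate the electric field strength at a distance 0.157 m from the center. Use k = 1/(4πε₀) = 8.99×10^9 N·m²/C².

By spherical symmetry E is radial; choose a Gaussian sphere of radius r = 0.157 m (between the bodies, 0.113 m < r < 0.279 m).
The shell at 0.279 m lies outside the Gaussian surface, so Q_enc = 28.3 μC = 2.83×10^-5 C.
Since E is radial and uniform over the Gaussian sphere, Φ = E·4πr² = Q_enc/ε₀.
E = k|Q_enc|/r² = (8.99×10^9)(2.83e-5)/(0.157)² = 1.03×10^7 N/C.

1.03×10^7 N/C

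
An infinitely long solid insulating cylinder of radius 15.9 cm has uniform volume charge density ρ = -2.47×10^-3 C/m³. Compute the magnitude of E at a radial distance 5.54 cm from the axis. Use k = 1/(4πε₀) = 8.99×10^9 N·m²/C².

|E| ≈ 7.73×10^6 N/C

By cylindrical symmetry E is radial; use a coaxial Gaussian cylinder of radius 5.54 cm and length L (r < R).
Enclosed charge per unit length: λ_enc = ρ·πr² = (-2.47×10^-3)π(0.0554)² = -2.382×10^-5 C/m.
Gauss's law: E·2πrL = λ_enc L/ε₀.
E = 2k|λ_enc|/r = 2(8.99×10^9)(2.382×10^-5)/(0.0554) = 7.73×10^6 N/C.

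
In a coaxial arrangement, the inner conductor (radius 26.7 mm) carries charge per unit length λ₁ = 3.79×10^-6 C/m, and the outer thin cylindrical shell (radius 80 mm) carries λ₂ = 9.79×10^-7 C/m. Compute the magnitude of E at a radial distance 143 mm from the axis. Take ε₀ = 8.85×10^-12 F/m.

|E| = 6.00e5 N/C

Take a coaxial cylindrical Gaussian surface of radius r = 143 mm and length L (r > 80 mm, enclosing both).
λ_enc = λ₁ + λ₂ = (3.79×10^-6) + (9.79×10^-7) = 4.769×10^-6 C/m.
Applying ∮E·dA = Q_enc/ε₀ with the end caps contributing no flux:
E = |λ_enc|/(2πε₀r) = (4.769×10^-6)/(2π·8.85×10^-12·0.143) = 6.00×10^5 N/C.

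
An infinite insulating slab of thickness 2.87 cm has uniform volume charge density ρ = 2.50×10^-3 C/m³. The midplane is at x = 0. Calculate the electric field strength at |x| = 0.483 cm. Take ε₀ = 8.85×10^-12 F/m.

E = 1.36×10^6 N/C

By symmetry E is perpendicular to the slab. A Gaussian pillbox from −0.483 cm to +0.483 cm (face area A) lies entirely within the slab.
Q_enc = ρ·(2x)·A and flux = 2EA, so 2EA = 2ρxA/ε₀ ⇒ E = |ρ|x/ε₀.
E = (2.50e-3)(0.00483)/(8.85×10^-12) = 1.36×10^6 N/C.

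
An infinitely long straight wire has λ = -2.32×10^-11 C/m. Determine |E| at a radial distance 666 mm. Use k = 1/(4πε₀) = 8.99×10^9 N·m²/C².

0.626 V/m

By cylindrical symmetry E is radial; use a coaxial Gaussian cylinder of radius 666 mm and length L.
Q_enc = λL, so λ_enc = -2.32×10^-11 C/m.
By Gauss's law (flux through the curved wall only), E·2πrL = λ_enc L/ε₀.
E = 2k|λ_enc|/r = 2(8.99×10^9)(2.32e-11)/(0.666) = 0.626 N/C.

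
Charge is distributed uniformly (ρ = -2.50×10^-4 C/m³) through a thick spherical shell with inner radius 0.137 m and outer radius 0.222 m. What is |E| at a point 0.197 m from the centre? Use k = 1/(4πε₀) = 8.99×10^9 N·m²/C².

|E| ≈ 1.23×10^6 N/C

By spherical symmetry E is radial; choose a Gaussian sphere of radius r = 0.197 m (within the shell material, 0.137 m < r < 0.222 m).
Enclosed charge is the volume from a to r: Q_enc = (4π/3)ρ(r³ − a³) = -5.314×10^-6 C.
By Gauss's law, ∮E·dA = E·4πr² = Q_enc/ε₀.
E = k|Q_enc|/r² = (8.99×10^9)(5.314×10^-6)/(0.197)² = 1.23×10^6 N/C.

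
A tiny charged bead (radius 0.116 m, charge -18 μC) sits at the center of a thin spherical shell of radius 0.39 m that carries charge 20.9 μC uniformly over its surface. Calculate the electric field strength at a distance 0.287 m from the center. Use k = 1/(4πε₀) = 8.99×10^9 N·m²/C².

E ≈ 1.96×10^6 N/C

Use a concentric Gaussian sphere at r = 0.287 m (between the bodies, 0.116 m < r < 0.39 m).
The shell at 0.39 m lies outside the Gaussian surface, so Q_enc = -18 μC = -1.80×10^-5 C.
Gauss's law: E·4πr² = Q_enc/ε₀.
E = k|Q_enc|/r² = (8.99×10^9)(1.80e-5)/(0.287)² = 1.96×10^6 N/C.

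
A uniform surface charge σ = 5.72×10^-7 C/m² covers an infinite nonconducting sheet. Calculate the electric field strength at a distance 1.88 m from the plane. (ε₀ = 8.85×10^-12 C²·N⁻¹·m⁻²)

E = 3.23×10^4 N/C

The symmetry is planar: E is normal to the sheet and the same magnitude on both sides. Take a pillbox straddling the sheet with end-cap area A.
Flux Φ = 2EA and Q_enc = σA, so 2EA = σA/ε₀ ⇒ E = |σ|/(2ε₀), independent of distance.
E = |σ|/(2ε₀) = (5.72e-7)/(2·8.85×10^-12) = 3.23×10^4 N/C.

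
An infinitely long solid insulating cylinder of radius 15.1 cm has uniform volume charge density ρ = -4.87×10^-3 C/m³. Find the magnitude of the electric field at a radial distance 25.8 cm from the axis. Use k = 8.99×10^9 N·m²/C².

E = 2.43e7 V/m

Coaxial Gaussian cylinder, radius r = 25.8 cm, length L (r > 15.1 cm, full cross-section enclosed).
λ_enc = ρ·πR² = (-4.87×10^-3)π(0.151)² = -3.488×10^-4 C/m.
Applying ∮E·dA = Q_enc/ε₀ with the end caps contributing no flux:
E = 2k|λ_enc|/r = 2(8.99×10^9)(3.488e-4)/(0.258) = 2.43×10^7 N/C.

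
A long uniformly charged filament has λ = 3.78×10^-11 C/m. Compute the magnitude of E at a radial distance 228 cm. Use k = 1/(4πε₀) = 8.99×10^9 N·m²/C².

Take a coaxial cylindrical Gaussian surface of radius r = 228 cm and length L.
Q_enc = λL, so λ_enc = 3.78×10^-11 C/m.
Applying ∮E·dA = Q_enc/ε₀ with the end caps contributing no flux:
E = 2k|λ_enc|/r = 2(8.99×10^9)(3.78×10^-11)/(2.28) = 0.298 N/C.

|E| ≈ 0.298 N/C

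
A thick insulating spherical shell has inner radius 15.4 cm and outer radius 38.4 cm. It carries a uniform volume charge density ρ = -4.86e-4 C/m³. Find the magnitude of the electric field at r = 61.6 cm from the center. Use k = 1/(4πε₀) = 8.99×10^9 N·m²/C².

E = 2.55e6 N/C

Use a concentric Gaussian sphere at r = 61.6 cm (r > 38.4 cm, enclosing the whole shell).
Q_enc = ρ·(4π/3)(b³ − a³) = (-4.86×10^-4)·(4π/3)·((0.384)³ − (0.154)³) = -1.078e-4 C.
Applying ∮E·dA = Q_enc/ε₀ with Φ = E(4πr²):
E = k|Q_enc|/r² = (8.99×10^9)(1.078e-4)/(0.616)² = 2.55e6 N/C.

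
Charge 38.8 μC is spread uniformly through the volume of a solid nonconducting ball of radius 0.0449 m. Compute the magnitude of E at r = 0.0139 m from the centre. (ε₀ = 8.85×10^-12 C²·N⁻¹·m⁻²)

|E| = 5.36e7 N/C

Symmetry ⇒ E = E(r) r̂. Gaussian sphere of radius r = 0.0139 m (r < R).
Only the charge within r is enclosed: Q_enc = Q·(r/R)³ = (38.8 μC)·(0.0139 m/0.0449 m)³ = 1.151×10^-6 C.
Since E is radial and uniform over the Gaussian sphere, Φ = E·4πr² = Q_enc/ε₀.
E = |Q_enc|/(4πε₀r²) = (1.151×10^-6)/(4π·8.85×10^-12·(0.0139)²) = 5.36×10^7 N/C.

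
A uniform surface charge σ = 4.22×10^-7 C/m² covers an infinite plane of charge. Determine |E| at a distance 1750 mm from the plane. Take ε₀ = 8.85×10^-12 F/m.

2.38×10^4 N/C

By planar symmetry E is perpendicular to the sheet and uniform; use a Gaussian pillbox with flat faces of area A on each side of the sheet.
Only the two end caps contribute flux: Φ = 2EA. With Q_enc = σA, Gauss's law gives E = |σ|/(2ε₀).
E = |σ|/(2ε₀) = (4.22×10^-7)/(2·8.85×10^-12) = 2.38×10^4 N/C.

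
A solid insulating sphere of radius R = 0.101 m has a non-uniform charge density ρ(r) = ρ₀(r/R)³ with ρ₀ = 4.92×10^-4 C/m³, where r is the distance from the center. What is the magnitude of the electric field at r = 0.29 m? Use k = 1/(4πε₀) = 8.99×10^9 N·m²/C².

Symmetry ⇒ E = E(r) r̂. Gaussian sphere of radius r = 0.29 m (r > R, all charge enclosed).
Q_enc = 4π ∫₀^R ρ₀(r'/R)^3 r'² dr' = 4πρ₀R³/6 = 1.062×10^-6 C.
Since E is radial and uniform over the Gaussian sphere, Φ = E·4πr² = Q_enc/ε₀.
E = k|Q_enc|/r² = (8.99×10^9)(1.062×10^-6)/(0.29)² = 1.13e5 N/C.

|E| = 1.13×10^5 V/m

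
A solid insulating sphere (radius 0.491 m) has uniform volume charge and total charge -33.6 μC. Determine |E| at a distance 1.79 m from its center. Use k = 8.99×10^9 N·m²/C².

|E| = 9.43×10^4 V/m

Take a concentric spherical Gaussian surface of radius r = 1.79 m (r > R, so the entire charge is enclosed).
Q_enc = -33.6 μC = -3.36×10^-5 C.
By Gauss's law, ∮E·dA = E·4πr² = Q_enc/ε₀.
E = k|Q_enc|/r² = (8.99×10^9)(3.36e-5)/(1.79)² = 9.43e4 N/C.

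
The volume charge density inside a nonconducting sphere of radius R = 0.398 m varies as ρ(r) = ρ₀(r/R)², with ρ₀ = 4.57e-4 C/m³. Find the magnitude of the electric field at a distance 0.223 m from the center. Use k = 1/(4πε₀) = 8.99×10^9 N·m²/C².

Take a concentric spherical Gaussian surface of radius r = 0.223 m (r < R).
Integrate the density: Q_enc = 4π ∫₀^r ρ₀(r'/R)^2 r'² dr' = 4πρ₀ r^5/(5·R²) = 3.999×10^-6 C.
Applying ∮E·dA = Q_enc/ε₀ with Φ = E(4πr²):
E = k|Q_enc|/r² = (8.99×10^9)(3.999e-6)/(0.223)² = 7.23×10^5 N/C.

|E| = 7.23e5 N/C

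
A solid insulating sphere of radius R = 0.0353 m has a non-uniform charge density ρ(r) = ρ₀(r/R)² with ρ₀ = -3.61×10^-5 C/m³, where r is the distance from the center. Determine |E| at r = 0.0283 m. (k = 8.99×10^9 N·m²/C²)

Use a concentric Gaussian sphere at r = 0.0283 m (r < R).
Integrate the density: Q_enc = 4π ∫₀^r ρ₀(r'/R)^2 r'² dr' = 4πρ₀ r^5/(5·R²) = -1.322e-9 C.
Gauss's law: E·4πr² = Q_enc/ε₀.
E = k|Q_enc|/r² = (8.99×10^9)(1.322×10^-9)/(0.0283)² = 1.48×10^4 N/C.

E ≈ 1.48×10^4 N/C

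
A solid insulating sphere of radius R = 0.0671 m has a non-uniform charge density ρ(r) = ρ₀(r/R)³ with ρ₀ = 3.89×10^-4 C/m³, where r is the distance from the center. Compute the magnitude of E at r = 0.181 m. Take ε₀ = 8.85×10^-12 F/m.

6.76×10^4 V/m

Use a concentric Gaussian sphere at r = 0.181 m (r > R, all charge enclosed).
Q_enc = 4π ∫₀^R ρ₀(r'/R)^3 r'² dr' = 4πρ₀R³/6 = 2.461×10^-7 C.
By Gauss's law, ∮E·dA = E·4πr² = Q_enc/ε₀.
E = |Q_enc|/(4πε₀r²) = (2.461e-7)/(4π·8.85×10^-12·(0.181)²) = 6.76e4 N/C.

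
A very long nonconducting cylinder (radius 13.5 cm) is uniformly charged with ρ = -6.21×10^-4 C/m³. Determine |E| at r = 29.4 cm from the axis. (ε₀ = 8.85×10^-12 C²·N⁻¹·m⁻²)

|E| = 2.17×10^6 N/C

Choose a coaxial cylinder of radius r = 29.4 cm (arbitrary length L) as the Gaussian surface (r > 13.5 cm, full cross-section enclosed).
λ_enc = ρ·πR² = (-6.21×10^-4)π(0.135)² = -3.556×10^-5 C/m.
Applying ∮E·dA = Q_enc/ε₀ with the end caps contributing no flux:
E = |λ_enc|/(2πε₀r) = (3.556×10^-5)/(2π·8.85×10^-12·0.294) = 2.17×10^6 N/C.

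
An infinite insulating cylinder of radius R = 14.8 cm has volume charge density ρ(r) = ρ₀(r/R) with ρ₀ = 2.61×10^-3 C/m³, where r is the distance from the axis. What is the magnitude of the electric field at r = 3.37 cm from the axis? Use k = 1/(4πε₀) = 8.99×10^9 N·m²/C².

|E| ≈ 7.54×10^5 V/m

Choose a coaxial cylinder of radius r = 3.37 cm (arbitrary length L) as the Gaussian surface (r < R).
Integrating ρ over the cross-section to radius r: λ_enc = (2πρ₀/R) ∫₀^r r'^2 dr' = 2πρ₀ r^3/(3·R) = 1.414×10^-6 C/m.
Applying ∮E·dA = Q_enc/ε₀ with the end caps contributing no flux:
E = 2k|λ_enc|/r = 2(8.99×10^9)(1.414e-6)/(0.0337) = 7.54×10^5 N/C.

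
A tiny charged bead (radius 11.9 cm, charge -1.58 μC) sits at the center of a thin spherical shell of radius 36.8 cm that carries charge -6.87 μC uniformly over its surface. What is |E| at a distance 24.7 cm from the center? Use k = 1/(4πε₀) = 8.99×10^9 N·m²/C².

|E| = 2.33×10^5 V/m

Take a concentric spherical Gaussian surface of radius r = 24.7 cm (between the bodies, 11.9 cm < r < 36.8 cm).
Only the inner charge is enclosed; the outer shell contributes nothing inside itself. Q_enc = -1.58 μC = -1.58×10^-6 C.
Gauss's law: E·4πr² = Q_enc/ε₀.
E = k|Q_enc|/r² = (8.99×10^9)(1.58×10^-6)/(0.247)² = 2.33e5 N/C.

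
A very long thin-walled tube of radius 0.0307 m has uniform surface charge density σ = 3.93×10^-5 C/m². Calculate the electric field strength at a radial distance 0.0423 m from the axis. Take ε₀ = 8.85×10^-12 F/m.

Take a coaxial cylindrical Gaussian surface of radius r = 0.0423 m and length L (r > 0.0307 m).
The whole shell is enclosed: λ_enc = σ·2πR = (3.93×10^-5)·2π·(0.0307) = 7.581×10^-6 C/m.
By Gauss's law (flux through the curved wall only), E·2πrL = λ_enc L/ε₀.
E = |λ_enc|/(2πε₀r) = (7.581e-6)/(2π·8.85×10^-12·0.0423) = 3.22×10^6 N/C.

E = 3.22e6 V/m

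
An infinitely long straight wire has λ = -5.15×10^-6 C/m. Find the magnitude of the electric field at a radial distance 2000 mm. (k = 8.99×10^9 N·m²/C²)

Coaxial Gaussian cylinder, radius r = 2000 mm, length L.
Q_enc = λL, so λ_enc = -5.15×10^-6 C/m.
Since E is radial and uniform over the curved surface, Φ = E·2πrL = Q_enc/ε₀ = λ_enc L/ε₀.
E = 2k|λ_enc|/r = 2(8.99×10^9)(5.15×10^-6)/(2) = 4.63e4 N/C.

E = 4.63×10^4 V/m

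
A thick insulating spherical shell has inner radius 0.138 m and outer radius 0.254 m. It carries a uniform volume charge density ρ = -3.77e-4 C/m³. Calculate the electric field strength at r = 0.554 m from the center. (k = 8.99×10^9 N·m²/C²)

Symmetry ⇒ E = E(r) r̂. Gaussian sphere of radius r = 0.554 m (r > 0.254 m, enclosing the whole shell).
Q_enc = ρ·(4π/3)(b³ − a³) = (-3.77×10^-4)·(4π/3)·((0.254)³ − (0.138)³) = -2.173e-5 C.
Applying ∮E·dA = Q_enc/ε₀ with Φ = E(4πr²):
E = k|Q_enc|/r² = (8.99×10^9)(2.173e-5)/(0.554)² = 6.36×10^5 N/C.

E ≈ 6.36e5 N/C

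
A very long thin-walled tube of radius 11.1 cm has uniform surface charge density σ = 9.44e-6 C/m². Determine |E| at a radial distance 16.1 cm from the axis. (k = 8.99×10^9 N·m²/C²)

E ≈ 7.35e5 V/m

Choose a coaxial cylinder of radius r = 16.1 cm (arbitrary length L) as the Gaussian surface (r > 11.1 cm).
The whole shell is enclosed: λ_enc = σ·2πR = (9.44×10^-6)·2π·(0.111) = 6.584×10^-6 C/m.
By Gauss's law (flux through the curved wall only), E·2πrL = λ_enc L/ε₀.
E = 2k|λ_enc|/r = 2(8.99×10^9)(6.584×10^-6)/(0.161) = 7.35e5 N/C.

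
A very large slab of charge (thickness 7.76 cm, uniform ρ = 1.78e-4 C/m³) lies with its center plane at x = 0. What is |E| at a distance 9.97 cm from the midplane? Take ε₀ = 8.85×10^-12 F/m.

The point |x| = 9.97 cm lies outside the slab (half-thickness 0.0388 m). A symmetric pillbox spanning the full slab encloses Q_enc = ρ·d·A.
Flux = 2EA ⇒ E = |ρ|d/(2ε₀), independent of distance outside.
E = (1.78×10^-4)(0.0776)/(2·8.85×10^-12) = 7.80×10^5 N/C.

|E| = 7.80×10^5 V/m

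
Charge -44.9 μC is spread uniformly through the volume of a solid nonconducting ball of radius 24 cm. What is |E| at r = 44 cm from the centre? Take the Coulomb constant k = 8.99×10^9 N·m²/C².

Use a concentric Gaussian sphere at r = 44 cm (r > R, so the entire charge is enclosed).
Q_enc = -44.9 μC = -4.49×10^-5 C.
Gauss's law: E·4πr² = Q_enc/ε₀.
E = k|Q_enc|/r² = (8.99×10^9)(4.49×10^-5)/(0.44)² = 2.08×10^6 N/C.

2.08e6 N/C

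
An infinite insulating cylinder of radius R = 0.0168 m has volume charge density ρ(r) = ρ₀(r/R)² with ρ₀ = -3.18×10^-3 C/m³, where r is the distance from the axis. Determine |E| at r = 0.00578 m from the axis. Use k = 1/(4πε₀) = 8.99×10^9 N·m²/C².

Choose a coaxial cylinder of radius r = 0.00578 m (arbitrary length L) as the Gaussian surface (r < R).
Integrating ρ over the cross-section to radius r: λ_enc = (2πρ₀/R²) ∫₀^r r'^3 dr' = 2πρ₀ r^4/(4·R²) = -1.975×10^-8 C/m.
Since E is radial and uniform over the curved surface, Φ = E·2πrL = Q_enc/ε₀ = λ_enc L/ε₀.
E = 2k|λ_enc|/r = 2(8.99×10^9)(1.975e-8)/(0.00578) = 6.14×10^4 N/C.

E ≈ 6.14e4 V/m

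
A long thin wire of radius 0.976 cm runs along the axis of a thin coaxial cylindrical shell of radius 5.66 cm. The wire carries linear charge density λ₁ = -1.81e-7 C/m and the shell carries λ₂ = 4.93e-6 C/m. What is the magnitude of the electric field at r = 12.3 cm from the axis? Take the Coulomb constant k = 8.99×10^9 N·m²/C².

By cylindrical symmetry E is radial; use a coaxial Gaussian cylinder of radius 12.3 cm and length L (r > 5.66 cm, enclosing both).
λ_enc = λ₁ + λ₂ = (-1.81e-7) + (4.93e-6) = 4.749×10^-6 C/m.
By Gauss's law (flux through the curved wall only), E·2πrL = λ_enc L/ε₀.
E = 2k|λ_enc|/r = 2(8.99×10^9)(4.749×10^-6)/(0.123) = 6.94×10^5 N/C.

E = 6.94×10^5 N/C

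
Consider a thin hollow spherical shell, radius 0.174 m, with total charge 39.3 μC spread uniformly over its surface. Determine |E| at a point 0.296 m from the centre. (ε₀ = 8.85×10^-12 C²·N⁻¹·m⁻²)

By spherical symmetry E is radial; choose a Gaussian sphere of radius r = 0.296 m (r > 0.174 m).
The entire shell is enclosed: Q_enc = 3.93e-5 C.
By Gauss's law, ∮E·dA = E·4πr² = Q_enc/ε₀.
E = |Q_enc|/(4πε₀r²) = (3.93e-5)/(4π·8.85×10^-12·(0.296)²) = 4.03×10^6 N/C.

E = 4.03e6 N/C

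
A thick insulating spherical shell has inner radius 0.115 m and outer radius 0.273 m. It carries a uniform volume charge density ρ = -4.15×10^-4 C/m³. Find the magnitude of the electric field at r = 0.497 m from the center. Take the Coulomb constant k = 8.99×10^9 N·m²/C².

Symmetry ⇒ E = E(r) r̂. Gaussian sphere of radius r = 0.497 m (r > 0.273 m, enclosing the whole shell).
Q_enc = ρ·(4π/3)(b³ − a³) = (-4.15×10^-4)·(4π/3)·((0.273)³ − (0.115)³) = -3.273×10^-5 C.
Since E is radial and uniform over the Gaussian sphere, Φ = E·4πr² = Q_enc/ε₀.
E = k|Q_enc|/r² = (8.99×10^9)(3.273×10^-5)/(0.497)² = 1.19×10^6 N/C.

1.19×10^6 N/C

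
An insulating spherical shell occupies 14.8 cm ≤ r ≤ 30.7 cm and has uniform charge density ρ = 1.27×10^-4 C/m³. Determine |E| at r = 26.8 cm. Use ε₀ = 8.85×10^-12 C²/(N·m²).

Symmetry ⇒ E = E(r) r̂. Gaussian sphere of radius r = 26.8 cm (within the shell material, 14.8 cm < r < 30.7 cm).
Enclosed charge is the volume from a to r: Q_enc = (4π/3)ρ(r³ − a³) = 8.515×10^-6 C.
Gauss's law: E·4πr² = Q_enc/ε₀.
E = |Q_enc|/(4πε₀r²) = (8.515×10^-6)/(4π·8.85×10^-12·(0.268)²) = 1.07×10^6 N/C.

E ≈ 1.07e6 N/C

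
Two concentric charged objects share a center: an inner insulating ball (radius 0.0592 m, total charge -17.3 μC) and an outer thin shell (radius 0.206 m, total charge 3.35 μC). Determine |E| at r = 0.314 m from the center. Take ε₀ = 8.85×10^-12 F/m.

E = 1.27e6 V/m

Take a concentric spherical Gaussian surface of radius r = 0.314 m (r > 0.206 m, enclosing both).
Q_enc = (-17.3 μC) + (3.35 μC) = -1.395e-5 C.
Gauss's law: E·4πr² = Q_enc/ε₀.
E = |Q_enc|/(4πε₀r²) = (1.395×10^-5)/(4π·8.85×10^-12·(0.314)²) = 1.27e6 N/C.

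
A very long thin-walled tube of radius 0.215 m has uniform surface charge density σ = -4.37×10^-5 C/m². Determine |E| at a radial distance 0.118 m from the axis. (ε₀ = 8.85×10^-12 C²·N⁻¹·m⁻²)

E = 0

Take a coaxial cylindrical Gaussian surface of radius r = 0.118 m and length L (r < 0.215 m, inside the shell).
All the surface charge lies outside this cylinder: Q_enc = 0, hence E = 0.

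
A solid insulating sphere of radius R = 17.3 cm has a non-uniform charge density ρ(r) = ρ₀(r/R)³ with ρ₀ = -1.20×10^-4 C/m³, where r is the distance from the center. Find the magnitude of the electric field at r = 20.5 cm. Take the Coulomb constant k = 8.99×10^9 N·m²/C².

E ≈ 2.78×10^5 N/C

By spherical symmetry E is radial; choose a Gaussian sphere of radius r = 20.5 cm (r > R, all charge enclosed).
Q_enc = 4π ∫₀^R ρ₀(r'/R)^3 r'² dr' = 4πρ₀R³/6 = -1.301×10^-6 C.
Gauss's law: E·4πr² = Q_enc/ε₀.
E = k|Q_enc|/r² = (8.99×10^9)(1.301×10^-6)/(0.205)² = 2.78e5 N/C.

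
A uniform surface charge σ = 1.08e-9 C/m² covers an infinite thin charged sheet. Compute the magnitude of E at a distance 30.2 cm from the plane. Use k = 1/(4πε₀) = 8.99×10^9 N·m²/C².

61 N/C

Choose a cylindrical pillbox piercing the sheet, end faces (area A) parallel to it.
Only the two end caps contribute flux: Φ = 2EA. With Q_enc = σA, Gauss's law gives E = |σ|/(2ε₀).
E = 2πk|σ| = 2π(8.99×10^9)(1.08×10^-9) = 61 N/C.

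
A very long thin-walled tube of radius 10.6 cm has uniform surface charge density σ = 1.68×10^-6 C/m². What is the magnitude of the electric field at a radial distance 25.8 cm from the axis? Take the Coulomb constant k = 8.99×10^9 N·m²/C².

|E| ≈ 7.80×10^4 V/m

Choose a coaxial cylinder of radius r = 25.8 cm (arbitrary length L) as the Gaussian surface (r > 10.6 cm).
The whole shell is enclosed: λ_enc = σ·2πR = (1.68×10^-6)·2π·(0.106) = 1.119×10^-6 C/m.
Applying ∮E·dA = Q_enc/ε₀ with the end caps contributing no flux:
E = 2k|λ_enc|/r = 2(8.99×10^9)(1.119×10^-6)/(0.258) = 7.80e4 N/C.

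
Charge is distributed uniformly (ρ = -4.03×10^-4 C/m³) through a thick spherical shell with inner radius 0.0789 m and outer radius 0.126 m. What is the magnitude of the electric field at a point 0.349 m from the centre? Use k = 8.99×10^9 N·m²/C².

By spherical symmetry E is radial; choose a Gaussian sphere of radius r = 0.349 m (r > 0.126 m, enclosing the whole shell).
Q_enc = ρ·(4π/3)(b³ − a³) = (-4.03×10^-4)·(4π/3)·((0.126)³ − (0.0789)³) = -2.548×10^-6 C.
Applying ∮E·dA = Q_enc/ε₀ with Φ = E(4πr²):
E = k|Q_enc|/r² = (8.99×10^9)(2.548×10^-6)/(0.349)² = 1.88×10^5 N/C.

|E| = 1.88×10^5 N/C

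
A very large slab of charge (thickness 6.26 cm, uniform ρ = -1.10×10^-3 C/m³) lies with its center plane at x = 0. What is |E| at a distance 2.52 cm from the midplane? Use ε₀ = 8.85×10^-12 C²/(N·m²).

3.13×10^6 N/C

By symmetry E is perpendicular to the slab. A Gaussian pillbox from −2.52 cm to +2.52 cm (face area A) lies entirely within the slab.
Q_enc = ρ·(2x)·A and flux = 2EA, so 2EA = 2ρxA/ε₀ ⇒ E = |ρ|x/ε₀.
E = (1.10e-3)(0.0252)/(8.85×10^-12) = 3.13×10^6 N/C.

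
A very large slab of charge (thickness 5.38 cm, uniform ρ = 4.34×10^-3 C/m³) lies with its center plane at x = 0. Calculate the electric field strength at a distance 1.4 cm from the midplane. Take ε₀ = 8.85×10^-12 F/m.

|E| = 6.87e6 N/C

By symmetry E is perpendicular to the slab. A Gaussian pillbox from −1.4 cm to +1.4 cm (face area A) lies entirely within the slab.
Q_enc = ρ·(2x)·A and flux = 2EA, so 2EA = 2ρxA/ε₀ ⇒ E = |ρ|x/ε₀.
E = (4.34×10^-3)(0.014)/(8.85×10^-12) = 6.87×10^6 N/C.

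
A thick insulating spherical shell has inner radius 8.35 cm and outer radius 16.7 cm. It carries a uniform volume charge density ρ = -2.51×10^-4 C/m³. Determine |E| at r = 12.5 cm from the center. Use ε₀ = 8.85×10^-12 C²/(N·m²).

8.29×10^5 N/C

By spherical symmetry E is radial; choose a Gaussian sphere of radius r = 12.5 cm (within the shell material, 8.35 cm < r < 16.7 cm).
Only the shell between 8.35 cm and r is enclosed: Q_enc = ρ·(4π/3)(r³ − a³) = (-2.51e-4)·(4π/3)·((0.125)³ − (0.0835)³) = -1.441e-6 C.
Since E is radial and uniform over the Gaussian sphere, Φ = E·4πr² = Q_enc/ε₀.
E = |Q_enc|/(4πε₀r²) = (1.441×10^-6)/(4π·8.85×10^-12·(0.125)²) = 8.29×10^5 N/C.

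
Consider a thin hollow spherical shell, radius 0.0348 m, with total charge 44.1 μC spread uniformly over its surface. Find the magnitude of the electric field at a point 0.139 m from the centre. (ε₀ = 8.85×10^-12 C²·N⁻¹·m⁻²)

Symmetry ⇒ E = E(r) r̂. Gaussian sphere of radius r = 0.139 m (r > 0.0348 m).
The entire shell is enclosed: Q_enc = 4.41×10^-5 C.
Since E is radial and uniform over the Gaussian sphere, Φ = E·4πr² = Q_enc/ε₀.
E = |Q_enc|/(4πε₀r²) = (4.41×10^-5)/(4π·8.85×10^-12·(0.139)²) = 2.05×10^7 N/C.

E ≈ 2.05e7 V/m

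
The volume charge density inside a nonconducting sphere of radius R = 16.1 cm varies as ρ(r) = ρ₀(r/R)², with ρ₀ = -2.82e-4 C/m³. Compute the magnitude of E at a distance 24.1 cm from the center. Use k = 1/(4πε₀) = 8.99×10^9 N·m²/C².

|E| = 4.58×10^5 V/m

Symmetry ⇒ E = E(r) r̂. Gaussian sphere of radius r = 24.1 cm (r > R, all charge enclosed).
Q_enc = 4π ∫₀^R ρ₀(r'/R)^2 r'² dr' = 4πρ₀R³/5 = -2.958×10^-6 C.
Gauss's law: E·4πr² = Q_enc/ε₀.
E = k|Q_enc|/r² = (8.99×10^9)(2.958×10^-6)/(0.241)² = 4.58×10^5 N/C.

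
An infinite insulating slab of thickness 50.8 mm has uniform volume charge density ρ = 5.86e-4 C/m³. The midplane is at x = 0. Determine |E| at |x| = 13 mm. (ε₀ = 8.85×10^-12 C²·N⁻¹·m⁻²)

By symmetry E is perpendicular to the slab. A Gaussian pillbox from −13 mm to +13 mm (face area A) lies entirely within the slab.
Q_enc = ρ·(2x)·A and flux = 2EA, so 2EA = 2ρxA/ε₀ ⇒ E = |ρ|x/ε₀.
E = (5.86×10^-4)(0.013)/(8.85×10^-12) = 8.61×10^5 N/C.

|E| = 8.61×10^5 N/C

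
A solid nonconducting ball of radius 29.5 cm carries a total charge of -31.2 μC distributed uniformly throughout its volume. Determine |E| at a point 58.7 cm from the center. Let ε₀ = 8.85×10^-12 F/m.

Symmetry ⇒ E = E(r) r̂. Gaussian sphere of radius r = 58.7 cm (r > R, so the entire charge is enclosed).
Q_enc = -31.2 μC = -3.12e-5 C.
Since E is radial and uniform over the Gaussian sphere, Φ = E·4πr² = Q_enc/ε₀.
E = |Q_enc|/(4πε₀r²) = (3.12e-5)/(4π·8.85×10^-12·(0.587)²) = 8.14×10^5 N/C.

E ≈ 8.14×10^5 N/C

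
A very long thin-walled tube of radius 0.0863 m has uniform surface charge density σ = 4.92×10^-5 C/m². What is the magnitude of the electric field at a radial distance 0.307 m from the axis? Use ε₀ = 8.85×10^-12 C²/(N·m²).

Coaxial Gaussian cylinder, radius r = 0.307 m, length L (r > 0.0863 m).
The whole shell is enclosed: λ_enc = σ·2πR = (4.92×10^-5)·2π·(0.0863) = 2.668×10^-5 C/m.
By Gauss's law (flux through the curved wall only), E·2πrL = λ_enc L/ε₀.
E = |λ_enc|/(2πε₀r) = (2.668×10^-5)/(2π·8.85×10^-12·0.307) = 1.56×10^6 N/C.

1.56×10^6 N/C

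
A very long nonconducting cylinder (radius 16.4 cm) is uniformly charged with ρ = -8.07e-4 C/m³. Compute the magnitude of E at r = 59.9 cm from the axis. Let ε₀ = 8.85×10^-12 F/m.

|E| = 2.05e6 N/C

Choose a coaxial cylinder of radius r = 59.9 cm (arbitrary length L) as the Gaussian surface (r > 16.4 cm, full cross-section enclosed).
λ_enc = ρ·πR² = (-8.07×10^-4)π(0.164)² = -6.819×10^-5 C/m.
By Gauss's law (flux through the curved wall only), E·2πrL = λ_enc L/ε₀.
E = |λ_enc|/(2πε₀r) = (6.819×10^-5)/(2π·8.85×10^-12·0.599) = 2.05×10^6 N/C.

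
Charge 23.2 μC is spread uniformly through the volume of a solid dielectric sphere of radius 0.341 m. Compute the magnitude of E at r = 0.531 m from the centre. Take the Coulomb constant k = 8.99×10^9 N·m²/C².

Symmetry ⇒ E = E(r) r̂. Gaussian sphere of radius r = 0.531 m (r > R, so the entire charge is enclosed).
Q_enc = 23.2 μC = 2.32e-5 C.
By Gauss's law, ∮E·dA = E·4πr² = Q_enc/ε₀.
E = k|Q_enc|/r² = (8.99×10^9)(2.32×10^-5)/(0.531)² = 7.40×10^5 N/C.

E = 7.40×10^5 N/C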